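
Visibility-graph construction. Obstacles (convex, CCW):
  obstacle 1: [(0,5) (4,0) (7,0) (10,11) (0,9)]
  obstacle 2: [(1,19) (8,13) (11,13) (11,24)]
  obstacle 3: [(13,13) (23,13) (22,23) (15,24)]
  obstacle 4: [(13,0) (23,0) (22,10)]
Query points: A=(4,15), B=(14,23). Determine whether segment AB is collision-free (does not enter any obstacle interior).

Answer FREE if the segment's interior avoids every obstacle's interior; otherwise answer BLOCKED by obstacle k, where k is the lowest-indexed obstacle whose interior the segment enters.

Obstacle 1 [(0,5) (4,0) (7,0) (10,11) (0,9)]:
  edge (0,5)–(4,0): clear
  edge (4,0)–(7,0): clear
  edge (7,0)–(10,11): clear
  edge (10,11)–(0,9): clear
  edge (0,9)–(0,5): clear
  midpoint (9,19) outside
  → clear
Obstacle 2 [(1,19) (8,13) (11,13) (11,24)]:
  edge (1,19)–(8,13): crosses AB
  edge (8,13)–(11,13): clear
  edge (11,13)–(11,24): crosses AB
  edge (11,24)–(1,19): clear
  → BLOCKED
Obstacle 3 [(13,13) (23,13) (22,23) (15,24)]:
  edge (13,13)–(23,13): clear
  edge (23,13)–(22,23): clear
  edge (22,23)–(15,24): clear
  edge (15,24)–(13,13): clear
  midpoint (9,19) outside
  → clear
Obstacle 4 [(13,0) (23,0) (22,10)]:
  edge (13,0)–(23,0): clear
  edge (23,0)–(22,10): clear
  edge (22,10)–(13,0): clear
  midpoint (9,19) outside
  → clear

BLOCKED by obstacle 2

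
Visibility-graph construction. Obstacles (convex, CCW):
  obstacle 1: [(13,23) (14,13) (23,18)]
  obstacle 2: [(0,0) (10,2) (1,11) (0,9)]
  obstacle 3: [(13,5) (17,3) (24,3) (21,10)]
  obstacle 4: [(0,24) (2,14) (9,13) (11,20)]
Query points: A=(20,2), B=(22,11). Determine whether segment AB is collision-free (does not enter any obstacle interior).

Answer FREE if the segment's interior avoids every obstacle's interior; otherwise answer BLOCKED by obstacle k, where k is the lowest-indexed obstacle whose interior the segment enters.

BLOCKED by obstacle 3

Obstacle 1 [(13,23) (14,13) (23,18)]:
  edge (13,23)–(14,13): clear
  edge (14,13)–(23,18): clear
  edge (23,18)–(13,23): clear
  midpoint (21,13/2) outside
  → clear
Obstacle 2 [(0,0) (10,2) (1,11) (0,9)]:
  edge (0,0)–(10,2): clear
  edge (10,2)–(1,11): clear
  edge (1,11)–(0,9): clear
  edge (0,9)–(0,0): clear
  midpoint (21,13/2) outside
  → clear
Obstacle 3 [(13,5) (17,3) (24,3) (21,10)]:
  edge (13,5)–(17,3): clear
  edge (17,3)–(24,3): crosses AB
  edge (24,3)–(21,10): crosses AB
  edge (21,10)–(13,5): clear
  → BLOCKED
Obstacle 4 [(0,24) (2,14) (9,13) (11,20)]:
  edge (0,24)–(2,14): clear
  edge (2,14)–(9,13): clear
  edge (9,13)–(11,20): clear
  edge (11,20)–(0,24): clear
  midpoint (21,13/2) outside
  → clear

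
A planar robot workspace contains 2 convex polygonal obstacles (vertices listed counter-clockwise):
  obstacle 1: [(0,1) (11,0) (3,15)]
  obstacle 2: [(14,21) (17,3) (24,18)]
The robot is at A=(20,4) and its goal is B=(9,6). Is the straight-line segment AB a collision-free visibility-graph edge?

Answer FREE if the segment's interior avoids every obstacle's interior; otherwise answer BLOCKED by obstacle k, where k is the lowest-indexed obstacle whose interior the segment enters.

BLOCKED by obstacle 2

Obstacle 1 [(0,1) (11,0) (3,15)]:
  edge (0,1)–(11,0): clear
  edge (11,0)–(3,15): clear
  edge (3,15)–(0,1): clear
  midpoint (29/2,5) outside
  → clear
Obstacle 2 [(14,21) (17,3) (24,18)]:
  edge (14,21)–(17,3): crosses AB
  edge (17,3)–(24,18): crosses AB
  edge (24,18)–(14,21): clear
  → BLOCKED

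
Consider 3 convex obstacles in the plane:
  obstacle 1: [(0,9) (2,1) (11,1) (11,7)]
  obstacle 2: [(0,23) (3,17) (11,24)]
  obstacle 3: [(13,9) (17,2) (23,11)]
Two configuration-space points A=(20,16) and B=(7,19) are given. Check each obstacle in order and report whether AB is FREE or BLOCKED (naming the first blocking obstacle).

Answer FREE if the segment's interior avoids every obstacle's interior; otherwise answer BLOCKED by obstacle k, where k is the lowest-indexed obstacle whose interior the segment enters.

FREE

Obstacle 1 [(0,9) (2,1) (11,1) (11,7)]:
  edge (0,9)–(2,1): clear
  edge (2,1)–(11,1): clear
  edge (11,1)–(11,7): clear
  edge (11,7)–(0,9): clear
  midpoint (27/2,35/2) outside
  → clear
Obstacle 2 [(0,23) (3,17) (11,24)]:
  edge (0,23)–(3,17): clear
  edge (3,17)–(11,24): clear
  edge (11,24)–(0,23): clear
  midpoint (27/2,35/2) outside
  → clear
Obstacle 3 [(13,9) (17,2) (23,11)]:
  edge (13,9)–(17,2): clear
  edge (17,2)–(23,11): clear
  edge (23,11)–(13,9): clear
  midpoint (27/2,35/2) outside
  → clear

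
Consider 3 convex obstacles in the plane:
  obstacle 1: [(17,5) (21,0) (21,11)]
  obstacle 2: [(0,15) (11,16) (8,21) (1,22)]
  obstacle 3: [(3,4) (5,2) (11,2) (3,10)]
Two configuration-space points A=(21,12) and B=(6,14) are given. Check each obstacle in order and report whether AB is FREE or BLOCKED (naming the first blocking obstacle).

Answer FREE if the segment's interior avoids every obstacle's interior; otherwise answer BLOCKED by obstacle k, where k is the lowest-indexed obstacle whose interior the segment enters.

FREE

Obstacle 1 [(17,5) (21,0) (21,11)]:
  edge (17,5)–(21,0): clear
  edge (21,0)–(21,11): clear
  edge (21,11)–(17,5): clear
  midpoint (27/2,13) outside
  → clear
Obstacle 2 [(0,15) (11,16) (8,21) (1,22)]:
  edge (0,15)–(11,16): clear
  edge (11,16)–(8,21): clear
  edge (8,21)–(1,22): clear
  edge (1,22)–(0,15): clear
  midpoint (27/2,13) outside
  → clear
Obstacle 3 [(3,4) (5,2) (11,2) (3,10)]:
  edge (3,4)–(5,2): clear
  edge (5,2)–(11,2): clear
  edge (11,2)–(3,10): clear
  edge (3,10)–(3,4): clear
  midpoint (27/2,13) outside
  → clear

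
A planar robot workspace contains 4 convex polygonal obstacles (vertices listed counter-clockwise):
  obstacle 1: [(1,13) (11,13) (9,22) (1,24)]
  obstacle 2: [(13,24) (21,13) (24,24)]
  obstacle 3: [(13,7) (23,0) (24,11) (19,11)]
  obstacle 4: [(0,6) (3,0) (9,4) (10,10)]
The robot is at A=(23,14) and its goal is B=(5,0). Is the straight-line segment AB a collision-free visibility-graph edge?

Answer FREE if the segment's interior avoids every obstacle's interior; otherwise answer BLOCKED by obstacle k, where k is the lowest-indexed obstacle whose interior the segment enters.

BLOCKED by obstacle 3

Obstacle 1 [(1,13) (11,13) (9,22) (1,24)]:
  edge (1,13)–(11,13): clear
  edge (11,13)–(9,22): clear
  edge (9,22)–(1,24): clear
  edge (1,24)–(1,13): clear
  midpoint (14,7) outside
  → clear
Obstacle 2 [(13,24) (21,13) (24,24)]:
  edge (13,24)–(21,13): clear
  edge (21,13)–(24,24): clear
  edge (24,24)–(13,24): clear
  midpoint (14,7) outside
  → clear
Obstacle 3 [(13,7) (23,0) (24,11) (19,11)]:
  edge (13,7)–(23,0): crosses AB
  edge (23,0)–(24,11): clear
  edge (24,11)–(19,11): crosses AB
  edge (19,11)–(13,7): clear
  → BLOCKED
Obstacle 4 [(0,6) (3,0) (9,4) (10,10)]:
  edge (0,6)–(3,0): clear
  edge (3,0)–(9,4): clear
  edge (9,4)–(10,10): clear
  edge (10,10)–(0,6): clear
  midpoint (14,7) outside
  → clear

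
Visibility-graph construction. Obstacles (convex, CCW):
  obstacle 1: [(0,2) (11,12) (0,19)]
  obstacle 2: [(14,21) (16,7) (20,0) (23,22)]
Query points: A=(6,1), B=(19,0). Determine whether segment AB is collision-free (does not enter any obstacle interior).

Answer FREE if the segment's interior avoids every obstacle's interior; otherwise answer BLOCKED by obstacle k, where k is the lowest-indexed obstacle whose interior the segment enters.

Obstacle 1 [(0,2) (11,12) (0,19)]:
  edge (0,2)–(11,12): clear
  edge (11,12)–(0,19): clear
  edge (0,19)–(0,2): clear
  midpoint (25/2,1/2) outside
  → clear
Obstacle 2 [(14,21) (16,7) (20,0) (23,22)]:
  edge (14,21)–(16,7): clear
  edge (16,7)–(20,0): clear
  edge (20,0)–(23,22): clear
  edge (23,22)–(14,21): clear
  midpoint (25/2,1/2) outside
  → clear

FREE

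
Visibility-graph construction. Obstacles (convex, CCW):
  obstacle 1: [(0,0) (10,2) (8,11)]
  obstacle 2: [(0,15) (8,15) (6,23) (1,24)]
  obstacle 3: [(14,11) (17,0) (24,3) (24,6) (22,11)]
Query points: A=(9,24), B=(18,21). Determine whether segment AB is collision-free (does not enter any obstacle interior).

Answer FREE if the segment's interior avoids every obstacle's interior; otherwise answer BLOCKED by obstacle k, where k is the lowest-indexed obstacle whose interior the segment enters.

FREE

Obstacle 1 [(0,0) (10,2) (8,11)]:
  edge (0,0)–(10,2): clear
  edge (10,2)–(8,11): clear
  edge (8,11)–(0,0): clear
  midpoint (27/2,45/2) outside
  → clear
Obstacle 2 [(0,15) (8,15) (6,23) (1,24)]:
  edge (0,15)–(8,15): clear
  edge (8,15)–(6,23): clear
  edge (6,23)–(1,24): clear
  edge (1,24)–(0,15): clear
  midpoint (27/2,45/2) outside
  → clear
Obstacle 3 [(14,11) (17,0) (24,3) (24,6) (22,11)]:
  edge (14,11)–(17,0): clear
  edge (17,0)–(24,3): clear
  edge (24,3)–(24,6): clear
  edge (24,6)–(22,11): clear
  edge (22,11)–(14,11): clear
  midpoint (27/2,45/2) outside
  → clear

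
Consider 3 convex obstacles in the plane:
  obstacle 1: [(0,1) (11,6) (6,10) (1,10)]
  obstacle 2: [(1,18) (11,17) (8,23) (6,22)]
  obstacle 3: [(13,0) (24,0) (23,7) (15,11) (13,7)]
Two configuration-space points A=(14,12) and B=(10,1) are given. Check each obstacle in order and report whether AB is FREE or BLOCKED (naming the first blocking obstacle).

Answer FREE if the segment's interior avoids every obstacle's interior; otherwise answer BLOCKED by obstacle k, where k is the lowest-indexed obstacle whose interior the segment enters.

Obstacle 1 [(0,1) (11,6) (6,10) (1,10)]:
  edge (0,1)–(11,6): clear
  edge (11,6)–(6,10): clear
  edge (6,10)–(1,10): clear
  edge (1,10)–(0,1): clear
  midpoint (12,13/2) outside
  → clear
Obstacle 2 [(1,18) (11,17) (8,23) (6,22)]:
  edge (1,18)–(11,17): clear
  edge (11,17)–(8,23): clear
  edge (8,23)–(6,22): clear
  edge (6,22)–(1,18): clear
  midpoint (12,13/2) outside
  → clear
Obstacle 3 [(13,0) (24,0) (23,7) (15,11) (13,7)]:
  edge (13,0)–(24,0): clear
  edge (24,0)–(23,7): clear
  edge (23,7)–(15,11): clear
  edge (15,11)–(13,7): clear
  edge (13,7)–(13,0): clear
  midpoint (12,13/2) outside
  → clear

FREE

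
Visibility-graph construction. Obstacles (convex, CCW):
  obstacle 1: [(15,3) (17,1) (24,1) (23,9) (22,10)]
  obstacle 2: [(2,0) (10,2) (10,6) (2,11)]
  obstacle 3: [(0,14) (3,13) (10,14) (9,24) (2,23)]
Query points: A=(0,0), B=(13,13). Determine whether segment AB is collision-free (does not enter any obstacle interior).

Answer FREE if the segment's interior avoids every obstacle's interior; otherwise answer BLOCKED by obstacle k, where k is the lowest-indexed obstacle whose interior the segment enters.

Obstacle 1 [(15,3) (17,1) (24,1) (23,9) (22,10)]:
  edge (15,3)–(17,1): clear
  edge (17,1)–(24,1): clear
  edge (24,1)–(23,9): clear
  edge (23,9)–(22,10): clear
  edge (22,10)–(15,3): clear
  midpoint (13/2,13/2) outside
  → clear
Obstacle 2 [(2,0) (10,2) (10,6) (2,11)]:
  edge (2,0)–(10,2): clear
  edge (10,2)–(10,6): clear
  edge (10,6)–(2,11): crosses AB
  edge (2,11)–(2,0): crosses AB
  → BLOCKED
Obstacle 3 [(0,14) (3,13) (10,14) (9,24) (2,23)]:
  edge (0,14)–(3,13): clear
  edge (3,13)–(10,14): clear
  edge (10,14)–(9,24): clear
  edge (9,24)–(2,23): clear
  edge (2,23)–(0,14): clear
  midpoint (13/2,13/2) outside
  → clear

BLOCKED by obstacle 2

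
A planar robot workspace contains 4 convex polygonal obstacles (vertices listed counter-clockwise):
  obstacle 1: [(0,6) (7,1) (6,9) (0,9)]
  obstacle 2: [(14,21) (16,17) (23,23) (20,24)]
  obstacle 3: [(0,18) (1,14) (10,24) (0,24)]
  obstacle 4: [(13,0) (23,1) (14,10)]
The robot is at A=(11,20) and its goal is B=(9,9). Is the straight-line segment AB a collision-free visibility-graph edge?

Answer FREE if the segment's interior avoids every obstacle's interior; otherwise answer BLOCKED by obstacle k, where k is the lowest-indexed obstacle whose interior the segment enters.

Obstacle 1 [(0,6) (7,1) (6,9) (0,9)]:
  edge (0,6)–(7,1): clear
  edge (7,1)–(6,9): clear
  edge (6,9)–(0,9): clear
  edge (0,9)–(0,6): clear
  midpoint (10,29/2) outside
  → clear
Obstacle 2 [(14,21) (16,17) (23,23) (20,24)]:
  edge (14,21)–(16,17): clear
  edge (16,17)–(23,23): clear
  edge (23,23)–(20,24): clear
  edge (20,24)–(14,21): clear
  midpoint (10,29/2) outside
  → clear
Obstacle 3 [(0,18) (1,14) (10,24) (0,24)]:
  edge (0,18)–(1,14): clear
  edge (1,14)–(10,24): clear
  edge (10,24)–(0,24): clear
  edge (0,24)–(0,18): clear
  midpoint (10,29/2) outside
  → clear
Obstacle 4 [(13,0) (23,1) (14,10)]:
  edge (13,0)–(23,1): clear
  edge (23,1)–(14,10): clear
  edge (14,10)–(13,0): clear
  midpoint (10,29/2) outside
  → clear

FREE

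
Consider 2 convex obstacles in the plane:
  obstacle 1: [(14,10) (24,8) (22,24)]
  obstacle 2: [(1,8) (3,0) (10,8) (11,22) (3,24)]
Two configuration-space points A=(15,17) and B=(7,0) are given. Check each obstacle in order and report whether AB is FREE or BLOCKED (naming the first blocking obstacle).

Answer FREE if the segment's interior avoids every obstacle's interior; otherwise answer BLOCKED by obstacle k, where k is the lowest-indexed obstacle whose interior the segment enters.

Obstacle 1 [(14,10) (24,8) (22,24)]:
  edge (14,10)–(24,8): clear
  edge (24,8)–(22,24): clear
  edge (22,24)–(14,10): clear
  midpoint (11,17/2) outside
  → clear
Obstacle 2 [(1,8) (3,0) (10,8) (11,22) (3,24)]:
  edge (1,8)–(3,0): clear
  edge (3,0)–(10,8): clear
  edge (10,8)–(11,22): clear
  edge (11,22)–(3,24): clear
  edge (3,24)–(1,8): clear
  midpoint (11,17/2) outside
  → clear

FREE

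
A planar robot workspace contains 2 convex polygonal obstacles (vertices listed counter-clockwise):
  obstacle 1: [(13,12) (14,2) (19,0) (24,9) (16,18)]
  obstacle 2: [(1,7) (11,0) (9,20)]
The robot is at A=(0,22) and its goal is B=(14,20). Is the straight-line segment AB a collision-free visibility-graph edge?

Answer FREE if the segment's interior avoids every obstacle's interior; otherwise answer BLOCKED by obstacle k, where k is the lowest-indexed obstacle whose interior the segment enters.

Obstacle 1 [(13,12) (14,2) (19,0) (24,9) (16,18)]:
  edge (13,12)–(14,2): clear
  edge (14,2)–(19,0): clear
  edge (19,0)–(24,9): clear
  edge (24,9)–(16,18): clear
  edge (16,18)–(13,12): clear
  midpoint (7,21) outside
  → clear
Obstacle 2 [(1,7) (11,0) (9,20)]:
  edge (1,7)–(11,0): clear
  edge (11,0)–(9,20): clear
  edge (9,20)–(1,7): clear
  midpoint (7,21) outside
  → clear

FREE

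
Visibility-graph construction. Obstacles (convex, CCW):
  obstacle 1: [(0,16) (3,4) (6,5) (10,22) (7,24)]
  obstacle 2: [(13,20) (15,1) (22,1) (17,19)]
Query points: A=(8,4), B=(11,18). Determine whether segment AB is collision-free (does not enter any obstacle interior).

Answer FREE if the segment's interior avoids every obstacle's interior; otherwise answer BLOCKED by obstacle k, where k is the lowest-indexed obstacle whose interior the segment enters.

Obstacle 1 [(0,16) (3,4) (6,5) (10,22) (7,24)]:
  edge (0,16)–(3,4): clear
  edge (3,4)–(6,5): clear
  edge (6,5)–(10,22): clear
  edge (10,22)–(7,24): clear
  edge (7,24)–(0,16): clear
  midpoint (19/2,11) outside
  → clear
Obstacle 2 [(13,20) (15,1) (22,1) (17,19)]:
  edge (13,20)–(15,1): clear
  edge (15,1)–(22,1): clear
  edge (22,1)–(17,19): clear
  edge (17,19)–(13,20): clear
  midpoint (19/2,11) outside
  → clear

FREE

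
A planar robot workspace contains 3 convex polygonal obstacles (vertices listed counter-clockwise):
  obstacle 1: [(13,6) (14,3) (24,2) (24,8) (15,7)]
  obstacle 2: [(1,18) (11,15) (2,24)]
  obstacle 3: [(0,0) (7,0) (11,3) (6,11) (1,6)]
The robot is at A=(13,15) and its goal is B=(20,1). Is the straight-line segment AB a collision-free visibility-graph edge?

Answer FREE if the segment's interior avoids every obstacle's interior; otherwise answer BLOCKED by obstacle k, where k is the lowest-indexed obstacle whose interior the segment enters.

Obstacle 1 [(13,6) (14,3) (24,2) (24,8) (15,7)]:
  edge (13,6)–(14,3): clear
  edge (14,3)–(24,2): crosses AB
  edge (24,2)–(24,8): clear
  edge (24,8)–(15,7): crosses AB
  edge (15,7)–(13,6): clear
  → BLOCKED
Obstacle 2 [(1,18) (11,15) (2,24)]:
  edge (1,18)–(11,15): clear
  edge (11,15)–(2,24): clear
  edge (2,24)–(1,18): clear
  midpoint (33/2,8) outside
  → clear
Obstacle 3 [(0,0) (7,0) (11,3) (6,11) (1,6)]:
  edge (0,0)–(7,0): clear
  edge (7,0)–(11,3): clear
  edge (11,3)–(6,11): clear
  edge (6,11)–(1,6): clear
  edge (1,6)–(0,0): clear
  midpoint (33/2,8) outside
  → clear

BLOCKED by obstacle 1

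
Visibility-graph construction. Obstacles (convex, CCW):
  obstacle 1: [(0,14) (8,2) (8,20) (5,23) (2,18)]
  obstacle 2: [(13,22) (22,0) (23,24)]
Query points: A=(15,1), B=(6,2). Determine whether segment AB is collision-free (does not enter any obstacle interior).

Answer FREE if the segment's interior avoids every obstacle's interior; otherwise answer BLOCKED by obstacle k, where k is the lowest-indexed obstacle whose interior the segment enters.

Obstacle 1 [(0,14) (8,2) (8,20) (5,23) (2,18)]:
  edge (0,14)–(8,2): clear
  edge (8,2)–(8,20): clear
  edge (8,20)–(5,23): clear
  edge (5,23)–(2,18): clear
  edge (2,18)–(0,14): clear
  midpoint (21/2,3/2) outside
  → clear
Obstacle 2 [(13,22) (22,0) (23,24)]:
  edge (13,22)–(22,0): clear
  edge (22,0)–(23,24): clear
  edge (23,24)–(13,22): clear
  midpoint (21/2,3/2) outside
  → clear

FREE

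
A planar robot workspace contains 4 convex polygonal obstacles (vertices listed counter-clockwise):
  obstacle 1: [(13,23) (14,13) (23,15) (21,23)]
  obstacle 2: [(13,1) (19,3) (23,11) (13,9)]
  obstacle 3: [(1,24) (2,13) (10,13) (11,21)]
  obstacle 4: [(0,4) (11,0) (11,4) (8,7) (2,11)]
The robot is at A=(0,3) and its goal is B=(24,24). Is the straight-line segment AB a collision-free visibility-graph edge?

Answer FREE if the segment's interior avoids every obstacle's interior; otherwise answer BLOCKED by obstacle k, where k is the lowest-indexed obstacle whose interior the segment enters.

BLOCKED by obstacle 1

Obstacle 1 [(13,23) (14,13) (23,15) (21,23)]:
  edge (13,23)–(14,13): crosses AB
  edge (14,13)–(23,15): clear
  edge (23,15)–(21,23): crosses AB
  edge (21,23)–(13,23): clear
  → BLOCKED
Obstacle 2 [(13,1) (19,3) (23,11) (13,9)]:
  edge (13,1)–(19,3): clear
  edge (19,3)–(23,11): clear
  edge (23,11)–(13,9): clear
  edge (13,9)–(13,1): clear
  midpoint (12,27/2) outside
  → clear
Obstacle 3 [(1,24) (2,13) (10,13) (11,21)]:
  edge (1,24)–(2,13): clear
  edge (2,13)–(10,13): clear
  edge (10,13)–(11,21): clear
  edge (11,21)–(1,24): clear
  midpoint (12,27/2) outside
  → clear
Obstacle 4 [(0,4) (11,0) (11,4) (8,7) (2,11)]:
  edge (0,4)–(11,0): crosses AB
  edge (11,0)–(11,4): clear
  edge (11,4)–(8,7): clear
  edge (8,7)–(2,11): crosses AB
  edge (2,11)–(0,4): clear
  → BLOCKED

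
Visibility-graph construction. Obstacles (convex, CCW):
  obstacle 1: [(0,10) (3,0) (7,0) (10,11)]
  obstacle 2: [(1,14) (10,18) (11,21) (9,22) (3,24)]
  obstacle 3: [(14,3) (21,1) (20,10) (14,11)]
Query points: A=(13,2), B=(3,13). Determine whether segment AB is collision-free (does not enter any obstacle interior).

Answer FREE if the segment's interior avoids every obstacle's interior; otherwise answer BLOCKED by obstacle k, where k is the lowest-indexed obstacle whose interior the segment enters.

BLOCKED by obstacle 1

Obstacle 1 [(0,10) (3,0) (7,0) (10,11)]:
  edge (0,10)–(3,0): clear
  edge (3,0)–(7,0): clear
  edge (7,0)–(10,11): crosses AB
  edge (10,11)–(0,10): crosses AB
  → BLOCKED
Obstacle 2 [(1,14) (10,18) (11,21) (9,22) (3,24)]:
  edge (1,14)–(10,18): clear
  edge (10,18)–(11,21): clear
  edge (11,21)–(9,22): clear
  edge (9,22)–(3,24): clear
  edge (3,24)–(1,14): clear
  midpoint (8,15/2) outside
  → clear
Obstacle 3 [(14,3) (21,1) (20,10) (14,11)]:
  edge (14,3)–(21,1): clear
  edge (21,1)–(20,10): clear
  edge (20,10)–(14,11): clear
  edge (14,11)–(14,3): clear
  midpoint (8,15/2) outside
  → clear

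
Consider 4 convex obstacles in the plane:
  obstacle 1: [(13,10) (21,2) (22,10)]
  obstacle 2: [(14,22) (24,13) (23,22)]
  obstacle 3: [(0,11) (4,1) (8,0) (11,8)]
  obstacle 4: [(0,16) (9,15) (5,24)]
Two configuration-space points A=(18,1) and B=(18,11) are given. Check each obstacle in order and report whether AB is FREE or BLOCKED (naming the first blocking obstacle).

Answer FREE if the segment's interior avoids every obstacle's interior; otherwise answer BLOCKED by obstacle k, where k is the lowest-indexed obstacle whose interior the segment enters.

BLOCKED by obstacle 1

Obstacle 1 [(13,10) (21,2) (22,10)]:
  edge (13,10)–(21,2): crosses AB
  edge (21,2)–(22,10): clear
  edge (22,10)–(13,10): crosses AB
  → BLOCKED
Obstacle 2 [(14,22) (24,13) (23,22)]:
  edge (14,22)–(24,13): clear
  edge (24,13)–(23,22): clear
  edge (23,22)–(14,22): clear
  midpoint (18,6) outside
  → clear
Obstacle 3 [(0,11) (4,1) (8,0) (11,8)]:
  edge (0,11)–(4,1): clear
  edge (4,1)–(8,0): clear
  edge (8,0)–(11,8): clear
  edge (11,8)–(0,11): clear
  midpoint (18,6) outside
  → clear
Obstacle 4 [(0,16) (9,15) (5,24)]:
  edge (0,16)–(9,15): clear
  edge (9,15)–(5,24): clear
  edge (5,24)–(0,16): clear
  midpoint (18,6) outside
  → clear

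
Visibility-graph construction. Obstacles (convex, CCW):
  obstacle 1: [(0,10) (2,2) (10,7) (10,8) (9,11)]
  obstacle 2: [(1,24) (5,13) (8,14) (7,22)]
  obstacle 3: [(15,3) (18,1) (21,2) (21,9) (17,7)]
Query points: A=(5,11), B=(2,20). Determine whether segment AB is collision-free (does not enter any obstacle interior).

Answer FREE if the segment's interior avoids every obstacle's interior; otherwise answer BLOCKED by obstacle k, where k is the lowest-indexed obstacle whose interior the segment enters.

Obstacle 1 [(0,10) (2,2) (10,7) (10,8) (9,11)]:
  edge (0,10)–(2,2): clear
  edge (2,2)–(10,7): clear
  edge (10,7)–(10,8): clear
  edge (10,8)–(9,11): clear
  edge (9,11)–(0,10): clear
  midpoint (7/2,31/2) outside
  → clear
Obstacle 2 [(1,24) (5,13) (8,14) (7,22)]:
  edge (1,24)–(5,13): clear
  edge (5,13)–(8,14): clear
  edge (8,14)–(7,22): clear
  edge (7,22)–(1,24): clear
  midpoint (7/2,31/2) outside
  → clear
Obstacle 3 [(15,3) (18,1) (21,2) (21,9) (17,7)]:
  edge (15,3)–(18,1): clear
  edge (18,1)–(21,2): clear
  edge (21,2)–(21,9): clear
  edge (21,9)–(17,7): clear
  edge (17,7)–(15,3): clear
  midpoint (7/2,31/2) outside
  → clear

FREE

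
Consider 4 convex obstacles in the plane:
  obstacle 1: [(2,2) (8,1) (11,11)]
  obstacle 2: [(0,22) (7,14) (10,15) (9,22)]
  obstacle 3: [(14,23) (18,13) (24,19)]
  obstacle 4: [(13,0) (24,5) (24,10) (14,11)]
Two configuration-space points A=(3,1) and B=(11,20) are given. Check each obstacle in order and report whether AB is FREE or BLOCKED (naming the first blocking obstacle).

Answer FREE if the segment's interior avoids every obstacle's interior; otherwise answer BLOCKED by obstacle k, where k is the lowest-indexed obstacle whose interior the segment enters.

BLOCKED by obstacle 1

Obstacle 1 [(2,2) (8,1) (11,11)]:
  edge (2,2)–(8,1): crosses AB
  edge (8,1)–(11,11): clear
  edge (11,11)–(2,2): crosses AB
  → BLOCKED
Obstacle 2 [(0,22) (7,14) (10,15) (9,22)]:
  edge (0,22)–(7,14): clear
  edge (7,14)–(10,15): crosses AB
  edge (10,15)–(9,22): crosses AB
  edge (9,22)–(0,22): clear
  → BLOCKED
Obstacle 3 [(14,23) (18,13) (24,19)]:
  edge (14,23)–(18,13): clear
  edge (18,13)–(24,19): clear
  edge (24,19)–(14,23): clear
  midpoint (7,21/2) outside
  → clear
Obstacle 4 [(13,0) (24,5) (24,10) (14,11)]:
  edge (13,0)–(24,5): clear
  edge (24,5)–(24,10): clear
  edge (24,10)–(14,11): clear
  edge (14,11)–(13,0): clear
  midpoint (7,21/2) outside
  → clear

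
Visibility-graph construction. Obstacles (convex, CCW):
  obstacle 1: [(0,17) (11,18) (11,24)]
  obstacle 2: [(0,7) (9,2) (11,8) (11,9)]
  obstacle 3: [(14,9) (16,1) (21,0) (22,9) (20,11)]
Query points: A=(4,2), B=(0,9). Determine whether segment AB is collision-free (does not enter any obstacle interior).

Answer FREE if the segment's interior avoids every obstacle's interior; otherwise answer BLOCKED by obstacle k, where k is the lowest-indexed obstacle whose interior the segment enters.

BLOCKED by obstacle 2

Obstacle 1 [(0,17) (11,18) (11,24)]:
  edge (0,17)–(11,18): clear
  edge (11,18)–(11,24): clear
  edge (11,24)–(0,17): clear
  midpoint (2,11/2) outside
  → clear
Obstacle 2 [(0,7) (9,2) (11,8) (11,9)]:
  edge (0,7)–(9,2): crosses AB
  edge (9,2)–(11,8): clear
  edge (11,8)–(11,9): clear
  edge (11,9)–(0,7): crosses AB
  → BLOCKED
Obstacle 3 [(14,9) (16,1) (21,0) (22,9) (20,11)]:
  edge (14,9)–(16,1): clear
  edge (16,1)–(21,0): clear
  edge (21,0)–(22,9): clear
  edge (22,9)–(20,11): clear
  edge (20,11)–(14,9): clear
  midpoint (2,11/2) outside
  → clear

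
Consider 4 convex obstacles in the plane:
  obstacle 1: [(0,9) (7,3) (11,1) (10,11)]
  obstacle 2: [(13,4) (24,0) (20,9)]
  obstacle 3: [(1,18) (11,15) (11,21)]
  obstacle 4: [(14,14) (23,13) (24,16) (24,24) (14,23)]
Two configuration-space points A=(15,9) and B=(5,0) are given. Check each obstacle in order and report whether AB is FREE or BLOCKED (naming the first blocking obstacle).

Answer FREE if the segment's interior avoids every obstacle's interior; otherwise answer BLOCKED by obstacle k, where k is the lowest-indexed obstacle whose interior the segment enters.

BLOCKED by obstacle 1

Obstacle 1 [(0,9) (7,3) (11,1) (10,11)]:
  edge (0,9)–(7,3): clear
  edge (7,3)–(11,1): crosses AB
  edge (11,1)–(10,11): crosses AB
  edge (10,11)–(0,9): clear
  → BLOCKED
Obstacle 2 [(13,4) (24,0) (20,9)]:
  edge (13,4)–(24,0): clear
  edge (24,0)–(20,9): clear
  edge (20,9)–(13,4): clear
  midpoint (10,9/2) outside
  → clear
Obstacle 3 [(1,18) (11,15) (11,21)]:
  edge (1,18)–(11,15): clear
  edge (11,15)–(11,21): clear
  edge (11,21)–(1,18): clear
  midpoint (10,9/2) outside
  → clear
Obstacle 4 [(14,14) (23,13) (24,16) (24,24) (14,23)]:
  edge (14,14)–(23,13): clear
  edge (23,13)–(24,16): clear
  edge (24,16)–(24,24): clear
  edge (24,24)–(14,23): clear
  edge (14,23)–(14,14): clear
  midpoint (10,9/2) outside
  → clear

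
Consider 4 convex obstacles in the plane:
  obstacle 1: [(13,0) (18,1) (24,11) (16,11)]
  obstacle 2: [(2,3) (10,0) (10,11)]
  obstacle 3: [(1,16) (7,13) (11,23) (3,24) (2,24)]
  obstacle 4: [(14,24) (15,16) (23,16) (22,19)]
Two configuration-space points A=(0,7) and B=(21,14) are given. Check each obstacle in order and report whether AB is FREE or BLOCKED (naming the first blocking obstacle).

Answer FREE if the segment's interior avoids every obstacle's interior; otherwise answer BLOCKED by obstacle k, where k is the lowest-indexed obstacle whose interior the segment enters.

BLOCKED by obstacle 2

Obstacle 1 [(13,0) (18,1) (24,11) (16,11)]:
  edge (13,0)–(18,1): clear
  edge (18,1)–(24,11): clear
  edge (24,11)–(16,11): clear
  edge (16,11)–(13,0): clear
  midpoint (21/2,21/2) outside
  → clear
Obstacle 2 [(2,3) (10,0) (10,11)]:
  edge (2,3)–(10,0): clear
  edge (10,0)–(10,11): crosses AB
  edge (10,11)–(2,3): crosses AB
  → BLOCKED
Obstacle 3 [(1,16) (7,13) (11,23) (3,24) (2,24)]:
  edge (1,16)–(7,13): clear
  edge (7,13)–(11,23): clear
  edge (11,23)–(3,24): clear
  edge (3,24)–(2,24): clear
  edge (2,24)–(1,16): clear
  midpoint (21/2,21/2) outside
  → clear
Obstacle 4 [(14,24) (15,16) (23,16) (22,19)]:
  edge (14,24)–(15,16): clear
  edge (15,16)–(23,16): clear
  edge (23,16)–(22,19): clear
  edge (22,19)–(14,24): clear
  midpoint (21/2,21/2) outside
  → clear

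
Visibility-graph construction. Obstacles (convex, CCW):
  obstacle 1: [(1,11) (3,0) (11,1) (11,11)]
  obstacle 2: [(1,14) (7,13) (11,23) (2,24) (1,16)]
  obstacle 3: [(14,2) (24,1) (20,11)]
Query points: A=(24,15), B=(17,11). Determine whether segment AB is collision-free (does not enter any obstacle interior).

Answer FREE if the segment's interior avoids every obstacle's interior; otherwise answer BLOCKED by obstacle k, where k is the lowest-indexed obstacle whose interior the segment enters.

FREE

Obstacle 1 [(1,11) (3,0) (11,1) (11,11)]:
  edge (1,11)–(3,0): clear
  edge (3,0)–(11,1): clear
  edge (11,1)–(11,11): clear
  edge (11,11)–(1,11): clear
  midpoint (41/2,13) outside
  → clear
Obstacle 2 [(1,14) (7,13) (11,23) (2,24) (1,16)]:
  edge (1,14)–(7,13): clear
  edge (7,13)–(11,23): clear
  edge (11,23)–(2,24): clear
  edge (2,24)–(1,16): clear
  edge (1,16)–(1,14): clear
  midpoint (41/2,13) outside
  → clear
Obstacle 3 [(14,2) (24,1) (20,11)]:
  edge (14,2)–(24,1): clear
  edge (24,1)–(20,11): clear
  edge (20,11)–(14,2): clear
  midpoint (41/2,13) outside
  → clear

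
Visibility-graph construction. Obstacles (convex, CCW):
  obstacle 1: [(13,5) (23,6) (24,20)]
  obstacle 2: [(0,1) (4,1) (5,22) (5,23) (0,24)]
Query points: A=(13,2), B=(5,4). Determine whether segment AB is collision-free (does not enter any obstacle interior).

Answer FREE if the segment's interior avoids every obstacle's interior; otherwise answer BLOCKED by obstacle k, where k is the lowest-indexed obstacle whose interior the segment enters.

Obstacle 1 [(13,5) (23,6) (24,20)]:
  edge (13,5)–(23,6): clear
  edge (23,6)–(24,20): clear
  edge (24,20)–(13,5): clear
  midpoint (9,3) outside
  → clear
Obstacle 2 [(0,1) (4,1) (5,22) (5,23) (0,24)]:
  edge (0,1)–(4,1): clear
  edge (4,1)–(5,22): clear
  edge (5,22)–(5,23): clear
  edge (5,23)–(0,24): clear
  edge (0,24)–(0,1): clear
  midpoint (9,3) outside
  → clear

FREE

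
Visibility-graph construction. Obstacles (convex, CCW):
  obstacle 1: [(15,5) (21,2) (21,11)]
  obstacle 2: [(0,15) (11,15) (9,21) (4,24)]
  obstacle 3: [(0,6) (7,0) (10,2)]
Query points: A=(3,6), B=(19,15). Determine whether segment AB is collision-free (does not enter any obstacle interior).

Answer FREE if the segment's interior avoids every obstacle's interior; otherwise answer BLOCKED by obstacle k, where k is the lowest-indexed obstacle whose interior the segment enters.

Obstacle 1 [(15,5) (21,2) (21,11)]:
  edge (15,5)–(21,2): clear
  edge (21,2)–(21,11): clear
  edge (21,11)–(15,5): clear
  midpoint (11,21/2) outside
  → clear
Obstacle 2 [(0,15) (11,15) (9,21) (4,24)]:
  edge (0,15)–(11,15): clear
  edge (11,15)–(9,21): clear
  edge (9,21)–(4,24): clear
  edge (4,24)–(0,15): clear
  midpoint (11,21/2) outside
  → clear
Obstacle 3 [(0,6) (7,0) (10,2)]:
  edge (0,6)–(7,0): clear
  edge (7,0)–(10,2): clear
  edge (10,2)–(0,6): clear
  midpoint (11,21/2) outside
  → clear

FREE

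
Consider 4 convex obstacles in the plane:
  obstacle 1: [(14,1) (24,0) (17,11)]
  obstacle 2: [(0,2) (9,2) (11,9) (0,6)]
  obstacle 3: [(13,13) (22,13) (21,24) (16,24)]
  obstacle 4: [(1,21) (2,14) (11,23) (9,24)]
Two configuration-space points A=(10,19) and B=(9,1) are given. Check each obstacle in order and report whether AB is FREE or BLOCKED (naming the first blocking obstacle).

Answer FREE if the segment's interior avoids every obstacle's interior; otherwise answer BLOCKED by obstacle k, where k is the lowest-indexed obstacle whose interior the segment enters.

Obstacle 1 [(14,1) (24,0) (17,11)]:
  edge (14,1)–(24,0): clear
  edge (24,0)–(17,11): clear
  edge (17,11)–(14,1): clear
  midpoint (19/2,10) outside
  → clear
Obstacle 2 [(0,2) (9,2) (11,9) (0,6)]:
  edge (0,2)–(9,2): clear
  edge (9,2)–(11,9): crosses AB
  edge (11,9)–(0,6): crosses AB
  edge (0,6)–(0,2): clear
  → BLOCKED
Obstacle 3 [(13,13) (22,13) (21,24) (16,24)]:
  edge (13,13)–(22,13): clear
  edge (22,13)–(21,24): clear
  edge (21,24)–(16,24): clear
  edge (16,24)–(13,13): clear
  midpoint (19/2,10) outside
  → clear
Obstacle 4 [(1,21) (2,14) (11,23) (9,24)]:
  edge (1,21)–(2,14): clear
  edge (2,14)–(11,23): clear
  edge (11,23)–(9,24): clear
  edge (9,24)–(1,21): clear
  midpoint (19/2,10) outside
  → clear

BLOCKED by obstacle 2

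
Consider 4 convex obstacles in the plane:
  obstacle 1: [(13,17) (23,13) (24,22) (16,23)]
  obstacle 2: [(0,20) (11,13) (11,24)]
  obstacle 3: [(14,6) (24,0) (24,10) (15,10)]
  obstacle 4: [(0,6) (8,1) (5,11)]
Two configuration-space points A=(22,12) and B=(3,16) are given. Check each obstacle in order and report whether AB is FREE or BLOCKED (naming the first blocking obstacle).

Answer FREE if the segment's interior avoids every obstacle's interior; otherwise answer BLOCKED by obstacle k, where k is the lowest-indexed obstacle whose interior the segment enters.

BLOCKED by obstacle 2

Obstacle 1 [(13,17) (23,13) (24,22) (16,23)]:
  edge (13,17)–(23,13): clear
  edge (23,13)–(24,22): clear
  edge (24,22)–(16,23): clear
  edge (16,23)–(13,17): clear
  midpoint (25/2,14) outside
  → clear
Obstacle 2 [(0,20) (11,13) (11,24)]:
  edge (0,20)–(11,13): crosses AB
  edge (11,13)–(11,24): crosses AB
  edge (11,24)–(0,20): clear
  → BLOCKED
Obstacle 3 [(14,6) (24,0) (24,10) (15,10)]:
  edge (14,6)–(24,0): clear
  edge (24,0)–(24,10): clear
  edge (24,10)–(15,10): clear
  edge (15,10)–(14,6): clear
  midpoint (25/2,14) outside
  → clear
Obstacle 4 [(0,6) (8,1) (5,11)]:
  edge (0,6)–(8,1): clear
  edge (8,1)–(5,11): clear
  edge (5,11)–(0,6): clear
  midpoint (25/2,14) outside
  → clear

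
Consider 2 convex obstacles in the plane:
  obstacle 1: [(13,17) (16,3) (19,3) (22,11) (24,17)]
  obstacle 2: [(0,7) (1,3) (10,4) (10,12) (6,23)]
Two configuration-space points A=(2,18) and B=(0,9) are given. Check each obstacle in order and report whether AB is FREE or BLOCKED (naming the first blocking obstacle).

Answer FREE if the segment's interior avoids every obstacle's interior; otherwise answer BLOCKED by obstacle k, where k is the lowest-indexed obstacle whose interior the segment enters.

Obstacle 1 [(13,17) (16,3) (19,3) (22,11) (24,17)]:
  edge (13,17)–(16,3): clear
  edge (16,3)–(19,3): clear
  edge (19,3)–(22,11): clear
  edge (22,11)–(24,17): clear
  edge (24,17)–(13,17): clear
  midpoint (1,27/2) outside
  → clear
Obstacle 2 [(0,7) (1,3) (10,4) (10,12) (6,23)]:
  edge (0,7)–(1,3): clear
  edge (1,3)–(10,4): clear
  edge (10,4)–(10,12): clear
  edge (10,12)–(6,23): clear
  edge (6,23)–(0,7): clear
  midpoint (1,27/2) outside
  → clear

FREE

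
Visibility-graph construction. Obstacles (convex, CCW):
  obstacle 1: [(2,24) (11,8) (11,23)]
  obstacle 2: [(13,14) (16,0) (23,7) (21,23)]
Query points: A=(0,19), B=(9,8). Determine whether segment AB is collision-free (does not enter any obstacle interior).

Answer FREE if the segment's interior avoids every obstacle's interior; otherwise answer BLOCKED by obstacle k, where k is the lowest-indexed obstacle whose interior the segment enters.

FREE

Obstacle 1 [(2,24) (11,8) (11,23)]:
  edge (2,24)–(11,8): clear
  edge (11,8)–(11,23): clear
  edge (11,23)–(2,24): clear
  midpoint (9/2,27/2) outside
  → clear
Obstacle 2 [(13,14) (16,0) (23,7) (21,23)]:
  edge (13,14)–(16,0): clear
  edge (16,0)–(23,7): clear
  edge (23,7)–(21,23): clear
  edge (21,23)–(13,14): clear
  midpoint (9/2,27/2) outside
  → clear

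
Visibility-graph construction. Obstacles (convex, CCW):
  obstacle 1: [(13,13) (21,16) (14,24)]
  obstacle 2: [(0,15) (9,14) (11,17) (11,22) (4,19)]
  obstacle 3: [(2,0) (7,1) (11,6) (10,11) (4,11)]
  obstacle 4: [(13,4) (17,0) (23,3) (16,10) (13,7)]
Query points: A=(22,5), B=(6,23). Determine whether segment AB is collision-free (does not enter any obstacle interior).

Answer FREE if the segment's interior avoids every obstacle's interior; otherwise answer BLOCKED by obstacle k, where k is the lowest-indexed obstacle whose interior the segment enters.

Obstacle 1 [(13,13) (21,16) (14,24)]:
  edge (13,13)–(21,16): crosses AB
  edge (21,16)–(14,24): clear
  edge (14,24)–(13,13): crosses AB
  → BLOCKED
Obstacle 2 [(0,15) (9,14) (11,17) (11,22) (4,19)]:
  edge (0,15)–(9,14): clear
  edge (9,14)–(11,17): clear
  edge (11,17)–(11,22): crosses AB
  edge (11,22)–(4,19): crosses AB
  edge (4,19)–(0,15): clear
  → BLOCKED
Obstacle 3 [(2,0) (7,1) (11,6) (10,11) (4,11)]:
  edge (2,0)–(7,1): clear
  edge (7,1)–(11,6): clear
  edge (11,6)–(10,11): clear
  edge (10,11)–(4,11): clear
  edge (4,11)–(2,0): clear
  midpoint (14,14) outside
  → clear
Obstacle 4 [(13,4) (17,0) (23,3) (16,10) (13,7)]:
  edge (13,4)–(17,0): clear
  edge (17,0)–(23,3): clear
  edge (23,3)–(16,10): clear
  edge (16,10)–(13,7): clear
  edge (13,7)–(13,4): clear
  midpoint (14,14) outside
  → clear

BLOCKED by obstacle 1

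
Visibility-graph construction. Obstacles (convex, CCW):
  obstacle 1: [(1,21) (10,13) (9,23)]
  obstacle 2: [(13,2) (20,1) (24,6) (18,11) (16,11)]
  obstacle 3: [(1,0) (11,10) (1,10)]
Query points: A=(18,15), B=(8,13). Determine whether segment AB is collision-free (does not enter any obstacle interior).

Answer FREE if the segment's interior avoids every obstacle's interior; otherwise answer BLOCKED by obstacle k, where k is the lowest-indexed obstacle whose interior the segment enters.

Obstacle 1 [(1,21) (10,13) (9,23)]:
  edge (1,21)–(10,13): crosses AB
  edge (10,13)–(9,23): crosses AB
  edge (9,23)–(1,21): clear
  → BLOCKED
Obstacle 2 [(13,2) (20,1) (24,6) (18,11) (16,11)]:
  edge (13,2)–(20,1): clear
  edge (20,1)–(24,6): clear
  edge (24,6)–(18,11): clear
  edge (18,11)–(16,11): clear
  edge (16,11)–(13,2): clear
  midpoint (13,14) outside
  → clear
Obstacle 3 [(1,0) (11,10) (1,10)]:
  edge (1,0)–(11,10): clear
  edge (11,10)–(1,10): clear
  edge (1,10)–(1,0): clear
  midpoint (13,14) outside
  → clear

BLOCKED by obstacle 1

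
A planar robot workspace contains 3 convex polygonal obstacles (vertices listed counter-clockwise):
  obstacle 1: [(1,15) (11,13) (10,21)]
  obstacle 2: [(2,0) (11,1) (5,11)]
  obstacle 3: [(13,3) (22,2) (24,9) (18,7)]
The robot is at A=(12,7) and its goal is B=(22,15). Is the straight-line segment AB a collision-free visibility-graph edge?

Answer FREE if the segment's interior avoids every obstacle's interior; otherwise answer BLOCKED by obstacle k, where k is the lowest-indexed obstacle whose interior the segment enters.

Obstacle 1 [(1,15) (11,13) (10,21)]:
  edge (1,15)–(11,13): clear
  edge (11,13)–(10,21): clear
  edge (10,21)–(1,15): clear
  midpoint (17,11) outside
  → clear
Obstacle 2 [(2,0) (11,1) (5,11)]:
  edge (2,0)–(11,1): clear
  edge (11,1)–(5,11): clear
  edge (5,11)–(2,0): clear
  midpoint (17,11) outside
  → clear
Obstacle 3 [(13,3) (22,2) (24,9) (18,7)]:
  edge (13,3)–(22,2): clear
  edge (22,2)–(24,9): clear
  edge (24,9)–(18,7): clear
  edge (18,7)–(13,3): clear
  midpoint (17,11) outside
  → clear

FREE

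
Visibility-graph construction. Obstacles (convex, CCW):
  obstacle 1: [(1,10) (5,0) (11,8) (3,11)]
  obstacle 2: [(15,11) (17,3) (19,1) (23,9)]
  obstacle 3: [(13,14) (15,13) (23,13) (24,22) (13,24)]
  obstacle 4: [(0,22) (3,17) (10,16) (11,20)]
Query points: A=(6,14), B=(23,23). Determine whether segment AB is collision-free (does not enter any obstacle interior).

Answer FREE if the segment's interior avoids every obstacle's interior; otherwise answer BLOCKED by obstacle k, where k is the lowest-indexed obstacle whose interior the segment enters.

BLOCKED by obstacle 3

Obstacle 1 [(1,10) (5,0) (11,8) (3,11)]:
  edge (1,10)–(5,0): clear
  edge (5,0)–(11,8): clear
  edge (11,8)–(3,11): clear
  edge (3,11)–(1,10): clear
  midpoint (29/2,37/2) outside
  → clear
Obstacle 2 [(15,11) (17,3) (19,1) (23,9)]:
  edge (15,11)–(17,3): clear
  edge (17,3)–(19,1): clear
  edge (19,1)–(23,9): clear
  edge (23,9)–(15,11): clear
  midpoint (29/2,37/2) outside
  → clear
Obstacle 3 [(13,14) (15,13) (23,13) (24,22) (13,24)]:
  edge (13,14)–(15,13): clear
  edge (15,13)–(23,13): clear
  edge (23,13)–(24,22): clear
  edge (24,22)–(13,24): crosses AB
  edge (13,24)–(13,14): crosses AB
  → BLOCKED
Obstacle 4 [(0,22) (3,17) (10,16) (11,20)]:
  edge (0,22)–(3,17): clear
  edge (3,17)–(10,16): crosses AB
  edge (10,16)–(11,20): crosses AB
  edge (11,20)–(0,22): clear
  → BLOCKED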